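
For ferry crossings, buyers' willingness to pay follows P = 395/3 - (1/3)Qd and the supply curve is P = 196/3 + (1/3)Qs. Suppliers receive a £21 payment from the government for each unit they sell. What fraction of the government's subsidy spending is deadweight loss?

Pre-subsidy: 395/3 - (1/3)Q = 196/3 + (1/3)Q gives Q* = 99.5 and P* = 98.5.
With the subsidy, sellers receive Ps = Pb + 21 for each unit, where Pb is the price buyers pay.
On the curves, Pb = 395/3 - (1/3)Q and Ps = 196/3 + (1/3)Q; the wedge Ps − Pb = 21 gives 196/3 + (1/3)Q − (395/3 - (1/3)Q) = 21, so Q' = 131.
Then Pb = 395/3 − (1/3)·131 = 88 and Ps = 196/3 + (1/3)·131 = 109.
ΔCS = ½(99.5 + 131)(98.5 − 88) = 1210.125; ΔPS = ½(99.5 + 131)(109 − 98.5) = 1210.125.
Government spending = 21 × 131 = 2751.
DWL = ½ × 21 × (131 − 99.5) = 330.75; fraction = 330.75 / 2751 = 63/524.

DWL / government spending = 63/524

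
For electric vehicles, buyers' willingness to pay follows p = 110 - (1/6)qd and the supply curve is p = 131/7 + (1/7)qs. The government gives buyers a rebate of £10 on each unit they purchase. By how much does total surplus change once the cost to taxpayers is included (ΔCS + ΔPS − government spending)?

Net change in total surplus = -2100/13

Pre-subsidy: 110 - (1/6)q = 131/7 + (1/7)q gives q* = 3834/13 and p* = 791/13.
With the rebate, buyers effectively pay pb = ps − 10, where ps is the price sellers receive.
On the curves, pb = 110 - (1/6)q and ps = 131/7 + (1/7)q; the wedge ps − pb = 10 gives 131/7 + (1/7)q − (110 - (1/6)q) = 10, so q' = 4254/13.
Then pb = 110 − (1/6)·(4254/13) = 721/13 and ps = 131/7 + (1/7)·(4254/13) = 851/13.
ΔCS = ½(3834/13 + 4254/13)(791/13 − 721/13) = 283080/169; ΔPS = ½(3834/13 + 4254/13)(851/13 − 791/13) = 242640/169.
Government spending = 10 × 4254/13 = 42540/13.
Net change = 283080/169 + 242640/169 − 42540/13 = -2100/13. The loss equals the DWL triangle ½·10·420/13.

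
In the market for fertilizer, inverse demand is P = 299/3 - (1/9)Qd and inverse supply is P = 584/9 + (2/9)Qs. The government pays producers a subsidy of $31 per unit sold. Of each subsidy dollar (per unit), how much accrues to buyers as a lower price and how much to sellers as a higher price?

Buyers gain 31/3 per unit; sellers gain 62/3 per unit

Pre-subsidy: 299/3 - (1/9)Q = 584/9 + (2/9)Q gives Q* = 313/3 and P* = 2378/27.
With the subsidy, sellers receive Ps = Pb + 31 for each unit, where Pb is the price buyers pay.
On the curves, Pb = 299/3 - (1/9)Q and Ps = 584/9 + (2/9)Q; the wedge Ps − Pb = 31 gives 584/9 + (2/9)Q − (299/3 - (1/9)Q) = 31, so Q' = 592/3.
Then Pb = 299/3 − (1/9)·(592/3) = 2099/27 and Ps = 584/9 + (2/9)·(592/3) = 2936/27.
Buyers' price falls by P* − Pb = 2378/27 − 2099/27 = 31/3; sellers' price rises by Ps − P* = 2936/27 − 2378/27 = 62/3.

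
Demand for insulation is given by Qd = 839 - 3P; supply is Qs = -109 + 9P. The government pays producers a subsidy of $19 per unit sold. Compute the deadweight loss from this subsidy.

Deadweight loss = $406.125

Pre-subsidy: 839 - 3P = -109 + 9P gives P* = 79, Q* = 602.
With the subsidy, sellers receive Ps = Pb + 19 for each unit, where Pb is the price buyers pay.
Supply in terms of Pb becomes Qs = -109 + 9(Pb + 19) = 62 + 9Pb. Setting this equal to demand: 839 - 3Pb = 62 + 9Pb, so Pb = 64.75.
Sellers receive Ps = 64.75 + 19 = 83.75; Q' = 839 − 3·64.75 = 644.75.
The subsidy expands output by 644.75 − 602 = 42.75 past the efficient level; on those units the gap between marginal cost and willingness to pay runs from 0 up to 19.
DWL = ½ × 19 × 42.75 = 406.125.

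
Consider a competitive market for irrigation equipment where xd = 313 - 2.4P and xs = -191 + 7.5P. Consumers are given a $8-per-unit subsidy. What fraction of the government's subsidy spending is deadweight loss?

Pre-subsidy: 313 - 2.4P = -191 + 7.5P gives P* = 560/11, x* = 2099/11.
With the rebate, buyers effectively pay Pb = Ps − 8, where Ps is the price sellers receive.
Demand in terms of Ps becomes xd = 313 − 2.4(Ps − 8) = 332.2 - 2.4Ps. Setting this equal to supply: 332.2 - 2.4Ps = -191 + 7.5Ps, so Ps = 1744/33.
Buyers pay Pb = 1744/33 − 8 = 1480/33; x' = -191 + 7.5·(1744/33) = 2259/11.
ΔCS = ½(2099/11 + 2259/11)(560/11 − 1480/33) = 435800/363; ΔPS = ½(2099/11 + 2259/11)(1744/33 − 560/11) = 139456/363.
Government spending = 8 × 2259/11 = 18072/11.
DWL = ½ × 8 × (2259/11 − 2099/11) = 640/11; fraction = (640/11) / (18072/11) = 80/2259.

DWL / government spending = 80/2259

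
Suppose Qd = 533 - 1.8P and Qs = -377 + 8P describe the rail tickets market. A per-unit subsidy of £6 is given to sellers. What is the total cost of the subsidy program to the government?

Pre-subsidy: 533 - 1.8P = -377 + 8P gives P* = 650/7, Q* = 2561/7.
With the subsidy, sellers receive Ps = Pb + 6 for each unit, where Pb is the price buyers pay.
Supply in terms of Pb becomes Qs = -377 + 8(Pb + 6) = -329 + 8Pb. Setting this equal to demand: 533 - 1.8Pb = -329 + 8Pb, so Pb = 4310/49.
Sellers receive Ps = 4310/49 + 6 = 4604/49; Q' = 533 − 1.8·(4310/49) = 18359/49.
Government outlay = subsidy × quantity = 6 × 18359/49 = 110154/49.

Government cost = 110154/49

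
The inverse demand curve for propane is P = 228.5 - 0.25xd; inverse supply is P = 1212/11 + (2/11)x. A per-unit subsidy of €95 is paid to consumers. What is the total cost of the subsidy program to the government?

Pre-subsidy: 228.5 - 0.25x = 1212/11 + (2/11)x gives x* = 274 and P* = 160.
With the rebate, buyers effectively pay Pb = Ps − 95, where Ps is the price sellers receive.
On the curves, Pb = 228.5 - 0.25x and Ps = 1212/11 + (2/11)x; the wedge Ps − Pb = 95 gives 1212/11 + (2/11)x − (228.5 - 0.25x) = 95, so x' = 494.
Then Pb = 228.5 − 0.25·494 = 105 and Ps = 1212/11 + (2/11)·494 = 200.
Government outlay = subsidy × quantity = 95 × 494 = 46930.

Government cost = €46930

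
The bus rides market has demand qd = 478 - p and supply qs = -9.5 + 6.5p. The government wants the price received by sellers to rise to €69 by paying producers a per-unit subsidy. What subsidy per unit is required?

Required subsidy s = €30 per unit

At a seller price of 69, quantity supplied is -9.5 + 6.5·69 = 439.
Buyers absorb 439 only when they pay pb with 478 − 1·pb = 439, i.e. pb = 39.
s = ps − pb = 69 − 39 = 30.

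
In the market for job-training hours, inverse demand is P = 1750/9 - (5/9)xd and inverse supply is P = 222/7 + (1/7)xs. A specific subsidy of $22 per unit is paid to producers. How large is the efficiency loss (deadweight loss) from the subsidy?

Pre-subsidy: 1750/9 - (5/9)x = 222/7 + (1/7)x gives x* = 233 and P* = 65.
With the subsidy, sellers receive Ps = Pb + 22 for each unit, where Pb is the price buyers pay.
On the curves, Pb = 1750/9 - (5/9)x and Ps = 222/7 + (1/7)x; the wedge Ps − Pb = 22 gives 222/7 + (1/7)x − (1750/9 - (5/9)x) = 22, so x' = 264.5.
Then Pb = 1750/9 − (5/9)·264.5 = 47.5 and Ps = 222/7 + (1/7)·264.5 = 69.5.
The subsidy expands output by 264.5 − 233 = 31.5 past the efficient level; on those units the gap between marginal cost and willingness to pay runs from 0 up to 22.
DWL = ½ × 22 × 31.5 = 346.5.

Deadweight loss = $346.5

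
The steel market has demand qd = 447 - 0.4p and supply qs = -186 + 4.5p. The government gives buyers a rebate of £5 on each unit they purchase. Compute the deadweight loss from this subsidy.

Deadweight loss = 225/49

Pre-subsidy: 447 - 0.4p = -186 + 4.5p gives p* = 6330/49, q* = 19371/49.
With the rebate, buyers effectively pay pb = ps − 5, where ps is the price sellers receive.
Demand in terms of ps becomes qd = 447 − 0.4(ps − 5) = 449 - 0.4ps. Setting this equal to supply: 449 - 0.4ps = -186 + 4.5ps, so ps = 6350/49.
Buyers pay pb = 6350/49 − 5 = 6105/49; q' = -186 + 4.5·(6350/49) = 19461/49.
The subsidy expands output by 19461/49 − 19371/49 = 90/49 past the efficient level; on those units the gap between marginal cost and willingness to pay runs from 0 up to 5.
DWL = ½ × 5 × 90/49 = 225/49.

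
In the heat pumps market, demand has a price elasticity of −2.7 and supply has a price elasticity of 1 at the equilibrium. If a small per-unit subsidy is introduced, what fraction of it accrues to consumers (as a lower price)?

Consumer share = 10/37

For a small subsidy around the equilibrium, the benefit split depends on the relative slopes, which at a point are proportional to the elasticities.
Buyer share = εs/(εs + |εd|) = 1/(1 + 2.7) = 10/37; seller share = |εd|/(εs + |εd|) = 27/37.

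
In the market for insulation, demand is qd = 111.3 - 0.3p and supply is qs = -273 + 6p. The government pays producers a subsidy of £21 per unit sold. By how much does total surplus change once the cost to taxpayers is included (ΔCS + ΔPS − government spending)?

Net change in total surplus = -£63

Pre-subsidy: 111.3 - 0.3p = -273 + 6p gives p* = 61, q* = 93.
With the subsidy, sellers receive ps = pb + 21 for each unit, where pb is the price buyers pay.
Supply in terms of pb becomes qs = -273 + 6(pb + 21) = -147 + 6pb. Setting this equal to demand: 111.3 - 0.3pb = -147 + 6pb, so pb = 41.
Sellers receive ps = 41 + 21 = 62; q' = 111.3 − 0.3·41 = 99.
ΔCS = ½(93 + 99)(61 − 41) = 1920; ΔPS = ½(93 + 99)(62 − 61) = 96.
Government spending = 21 × 99 = 2079.
Net change = 1920 + 96 − 2079 = -63. The loss equals the DWL triangle ½·21·6.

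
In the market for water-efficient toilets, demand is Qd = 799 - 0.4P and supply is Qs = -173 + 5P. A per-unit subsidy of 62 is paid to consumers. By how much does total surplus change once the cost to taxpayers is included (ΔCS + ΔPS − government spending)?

Net change in total surplus = -19220/27

Pre-subsidy: 799 - 0.4P = -173 + 5P gives P* = 180, Q* = 727.
With the rebate, buyers effectively pay Pb = Ps − 62, where Ps is the price sellers receive.
Demand in terms of Ps becomes Qd = 799 − 0.4(Ps − 62) = 823.8 - 0.4Ps. Setting this equal to supply: 823.8 - 0.4Ps = -173 + 5Ps, so Ps = 4984/27.
Buyers pay Pb = 4984/27 − 62 = 3310/27; Q' = -173 + 5·(4984/27) = 20249/27.
ΔCS = ½(727 + 20249/27)(180 − 3310/27) = 30905450/729; ΔPS = ½(727 + 20249/27)(4984/27 − 180) = 2472436/729.
Government spending = 62 × 20249/27 = 1255438/27.
Net change = 30905450/729 + 2472436/729 − 1255438/27 = -19220/27. The loss equals the DWL triangle ½·62·620/27.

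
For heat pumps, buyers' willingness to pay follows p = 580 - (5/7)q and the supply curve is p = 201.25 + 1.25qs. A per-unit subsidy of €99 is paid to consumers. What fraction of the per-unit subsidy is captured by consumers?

Consumer share = 4/11

Pre-subsidy: 580 - (5/7)q = 201.25 + 1.25q gives q* = 2121/11 and p* = 4865/11.
With the rebate, buyers effectively pay pb = ps − 99, where ps is the price sellers receive.
On the curves, pb = 580 - (5/7)q and ps = 201.25 + 1.25q; the wedge ps − pb = 99 gives 201.25 + 1.25q − (580 - (5/7)q) = 99, so q' = 13377/55.
Then pb = 580 − (5/7)·(13377/55) = 4469/11 and ps = 201.25 + 1.25·(13377/55) = 5558/11.
Buyers' price falls by p* − pb = 4865/11 − 4469/11 = 36; sellers' price rises by ps − p* = 5558/11 − 4865/11 = 63.
So consumers capture 36/99 = 4/11 of each unit of subsidy.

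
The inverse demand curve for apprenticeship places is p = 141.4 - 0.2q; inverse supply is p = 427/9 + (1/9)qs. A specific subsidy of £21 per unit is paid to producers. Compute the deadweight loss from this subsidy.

Pre-subsidy: 141.4 - 0.2q = 427/9 + (1/9)q gives q* = 302 and p* = 81.
With the subsidy, sellers receive ps = pb + 21 for each unit, where pb is the price buyers pay.
On the curves, pb = 141.4 - 0.2q and ps = 427/9 + (1/9)q; the wedge ps − pb = 21 gives 427/9 + (1/9)q − (141.4 - 0.2q) = 21, so q' = 369.5.
Then pb = 141.4 − 0.2·369.5 = 67.5 and ps = 427/9 + (1/9)·369.5 = 88.5.
The subsidy expands output by 369.5 − 302 = 67.5 past the efficient level; on those units the gap between marginal cost and willingness to pay runs from 0 up to 21.
DWL = ½ × 21 × 67.5 = 708.75.

Deadweight loss = £708.75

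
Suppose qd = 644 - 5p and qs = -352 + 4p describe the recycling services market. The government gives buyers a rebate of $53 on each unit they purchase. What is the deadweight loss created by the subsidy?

Pre-subsidy: 644 - 5p = -352 + 4p gives p* = 332/3, q* = 272/3.
With the rebate, buyers effectively pay pb = ps − 53, where ps is the price sellers receive.
Demand in terms of ps becomes qd = 644 − 5(ps − 53) = 909 - 5ps. Setting this equal to supply: 909 - 5ps = -352 + 4ps, so ps = 1261/9.
Buyers pay pb = 1261/9 − 53 = 784/9; q' = -352 + 4·(1261/9) = 1876/9.
The subsidy expands output by 1876/9 − 272/3 = 1060/9 past the efficient level; on those units the gap between marginal cost and willingness to pay runs from 0 up to 53.
DWL = ½ × 53 × 1060/9 = 28090/9.

Deadweight loss = 28090/9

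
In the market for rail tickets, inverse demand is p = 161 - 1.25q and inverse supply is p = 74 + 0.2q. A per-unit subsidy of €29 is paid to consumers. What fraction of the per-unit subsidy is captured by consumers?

Consumer share = 25/29

Pre-subsidy: 161 - 1.25q = 74 + 0.2q gives q* = 60 and p* = 86.
With the rebate, buyers effectively pay pb = ps − 29, where ps is the price sellers receive.
On the curves, pb = 161 - 1.25q and ps = 74 + 0.2q; the wedge ps − pb = 29 gives 74 + 0.2q − (161 - 1.25q) = 29, so q' = 80.
Then pb = 161 − 1.25·80 = 61 and ps = 74 + 0.2·80 = 90.
Buyers' price falls by p* − pb = 86 − 61 = 25; sellers' price rises by ps − p* = 90 − 86 = 4.
So consumers capture 25/29 = 25/29 of each unit of subsidy.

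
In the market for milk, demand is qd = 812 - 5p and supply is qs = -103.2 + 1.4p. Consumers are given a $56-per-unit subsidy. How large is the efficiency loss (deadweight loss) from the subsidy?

Pre-subsidy: 812 - 5p = -103.2 + 1.4p gives p* = 143, q* = 97.
With the rebate, buyers effectively pay pb = ps − 56, where ps is the price sellers receive.
Demand in terms of ps becomes qd = 812 − 5(ps − 56) = 1092 - 5ps. Setting this equal to supply: 1092 - 5ps = -103.2 + 1.4ps, so ps = 186.75.
Buyers pay pb = 186.75 − 56 = 130.75; q' = -103.2 + 1.4·186.75 = 158.25.
The subsidy expands output by 158.25 − 97 = 61.25 past the efficient level; on those units the gap between marginal cost and willingness to pay runs from 0 up to 56.
DWL = ½ × 56 × 61.25 = 1715.

Deadweight loss = $1715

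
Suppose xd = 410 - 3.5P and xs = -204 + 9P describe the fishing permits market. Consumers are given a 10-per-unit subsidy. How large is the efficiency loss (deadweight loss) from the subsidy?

Deadweight loss = 126

Pre-subsidy: 410 - 3.5P = -204 + 9P gives P* = 49.12, x* = 238.08.
With the rebate, buyers effectively pay Pb = Ps − 10, where Ps is the price sellers receive.
Demand in terms of Ps becomes xd = 410 − 3.5(Ps − 10) = 445 - 3.5Ps. Setting this equal to supply: 445 - 3.5Ps = -204 + 9Ps, so Ps = 51.92.
Buyers pay Pb = 51.92 − 10 = 41.92; x' = -204 + 9·51.92 = 263.28.
The subsidy expands output by 263.28 − 238.08 = 25.2 past the efficient level; on those units the gap between marginal cost and willingness to pay runs from 0 up to 10.
DWL = ½ × 10 × 25.2 = 126.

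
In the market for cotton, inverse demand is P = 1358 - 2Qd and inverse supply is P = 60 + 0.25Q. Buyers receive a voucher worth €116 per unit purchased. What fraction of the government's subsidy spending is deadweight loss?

Pre-subsidy: 1358 - 2Q = 60 + 0.25Q gives Q* = 5192/9 and P* = 1838/9.
With the rebate, buyers effectively pay Pb = Ps − 116, where Ps is the price sellers receive.
On the curves, Pb = 1358 - 2Q and Ps = 60 + 0.25Q; the wedge Ps − Pb = 116 gives 60 + 0.25Q − (1358 - 2Q) = 116, so Q' = 5656/9.
Then Pb = 1358 − 2·(5656/9) = 910/9 and Ps = 60 + 0.25·(5656/9) = 1954/9.
ΔCS = ½(5192/9 + 5656/9)(1838/9 − 910/9) = 1677824/27; ΔPS = ½(5192/9 + 5656/9)(1954/9 − 1838/9) = 209728/27.
Government spending = 116 × 5656/9 = 656096/9.
DWL = ½ × 116 × (5656/9 − 5192/9) = 26912/9; fraction = (26912/9) / (656096/9) = 29/707.

DWL / government spending = 29/707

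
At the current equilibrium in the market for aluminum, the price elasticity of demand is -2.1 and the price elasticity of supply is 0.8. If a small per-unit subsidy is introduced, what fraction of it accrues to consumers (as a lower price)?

Consumer share = 8/29

For a small subsidy around the equilibrium, the benefit split depends on the relative slopes, which at a point are proportional to the elasticities.
Buyer share = εs/(εs + |εd|) = 0.8/(0.8 + 2.1) = 8/29; seller share = |εd|/(εs + |εd|) = 21/29.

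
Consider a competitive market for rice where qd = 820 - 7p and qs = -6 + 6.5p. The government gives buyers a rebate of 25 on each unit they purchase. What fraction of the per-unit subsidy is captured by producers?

Producer share = 14/27

Pre-subsidy: 820 - 7p = -6 + 6.5p gives p* = 1652/27, q* = 10576/27.
With the rebate, buyers effectively pay pb = ps − 25, where ps is the price sellers receive.
Demand in terms of ps becomes qd = 820 − 7(ps − 25) = 995 - 7ps. Setting this equal to supply: 995 - 7ps = -6 + 6.5ps, so ps = 2002/27.
Buyers pay pb = 2002/27 − 25 = 1327/27; q' = -6 + 6.5·(2002/27) = 12851/27.
Buyers' price falls by p* − pb = 1652/27 − 1327/27 = 325/27; sellers' price rises by ps − p* = 2002/27 − 1652/27 = 350/27.
So producers capture (350/27)/25 = 14/27 of each unit of subsidy.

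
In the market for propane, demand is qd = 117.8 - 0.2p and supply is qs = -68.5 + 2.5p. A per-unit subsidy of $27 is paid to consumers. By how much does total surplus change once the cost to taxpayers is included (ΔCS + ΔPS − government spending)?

Pre-subsidy: 117.8 - 0.2p = -68.5 + 2.5p gives p* = 69, q* = 104.
With the rebate, buyers effectively pay pb = ps − 27, where ps is the price sellers receive.
Demand in terms of ps becomes qd = 117.8 − 0.2(ps − 27) = 123.2 - 0.2ps. Setting this equal to supply: 123.2 - 0.2ps = -68.5 + 2.5ps, so ps = 71.
Buyers pay pb = 71 − 27 = 44; q' = -68.5 + 2.5·71 = 109.
ΔCS = ½(104 + 109)(69 − 44) = 2662.5; ΔPS = ½(104 + 109)(71 − 69) = 213.
Government spending = 27 × 109 = 2943.
Net change = 2662.5 + 213 − 2943 = -67.5. The loss equals the DWL triangle ½·27·5.

Net change in total surplus = -$67.5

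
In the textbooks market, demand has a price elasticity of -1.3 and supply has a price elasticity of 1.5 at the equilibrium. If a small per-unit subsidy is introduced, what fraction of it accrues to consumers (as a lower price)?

For a small subsidy around the equilibrium, the benefit split depends on the relative slopes, which at a point are proportional to the elasticities.
Buyer share = εs/(εs + |εd|) = 1.5/(1.5 + 1.3) = 15/28; seller share = |εd|/(εs + |εd|) = 13/28.

Consumer share = 15/28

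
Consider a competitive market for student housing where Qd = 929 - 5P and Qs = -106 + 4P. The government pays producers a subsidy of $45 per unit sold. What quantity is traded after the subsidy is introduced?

Q' = 454

Pre-subsidy: 929 - 5P = -106 + 4P gives P* = 115, Q* = 354.
With the subsidy, sellers receive Ps = Pb + 45 for each unit, where Pb is the price buyers pay.
Supply in terms of Pb becomes Qs = -106 + 4(Pb + 45) = 74 + 4Pb. Setting this equal to demand: 929 - 5Pb = 74 + 4Pb, so Pb = 95.
Sellers receive Ps = 95 + 45 = 140; Q' = 929 − 5·95 = 454.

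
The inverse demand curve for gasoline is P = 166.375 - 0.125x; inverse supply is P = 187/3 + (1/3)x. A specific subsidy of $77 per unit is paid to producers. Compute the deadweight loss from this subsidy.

Deadweight loss = $6468

Pre-subsidy: 166.375 - 0.125x = 187/3 + (1/3)x gives x* = 227 and P* = 138.
With the subsidy, sellers receive Ps = Pb + 77 for each unit, where Pb is the price buyers pay.
On the curves, Pb = 166.375 - 0.125x and Ps = 187/3 + (1/3)x; the wedge Ps − Pb = 77 gives 187/3 + (1/3)x − (166.375 - 0.125x) = 77, so x' = 395.
Then Pb = 166.375 − 0.125·395 = 117 and Ps = 187/3 + (1/3)·395 = 194.
The subsidy expands output by 395 − 227 = 168 past the efficient level; on those units the gap between marginal cost and willingness to pay runs from 0 up to 77.
DWL = ½ × 77 × 168 = 6468.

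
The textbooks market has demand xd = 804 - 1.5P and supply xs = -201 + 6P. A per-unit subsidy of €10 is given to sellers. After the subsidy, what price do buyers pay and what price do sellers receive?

Pre-subsidy: 804 - 1.5P = -201 + 6P gives P* = 134, x* = 603.
With the subsidy, sellers receive Ps = Pb + 10 for each unit, where Pb is the price buyers pay.
Supply in terms of Pb becomes xs = -201 + 6(Pb + 10) = -141 + 6Pb. Setting this equal to demand: 804 - 1.5Pb = -141 + 6Pb, so Pb = 126.
Sellers receive Ps = 126 + 10 = 136; x' = 804 − 1.5·126 = 615.

Buyers pay €126; sellers receive €136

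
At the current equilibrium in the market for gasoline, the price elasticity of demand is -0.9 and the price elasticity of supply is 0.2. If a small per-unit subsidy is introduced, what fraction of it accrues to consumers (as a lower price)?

Consumer share = 2/11

For a small subsidy around the equilibrium, the benefit split depends on the relative slopes, which at a point are proportional to the elasticities.
Buyer share = εs/(εs + |εd|) = 0.2/(0.2 + 0.9) = 2/11; seller share = |εd|/(εs + |εd|) = 9/11.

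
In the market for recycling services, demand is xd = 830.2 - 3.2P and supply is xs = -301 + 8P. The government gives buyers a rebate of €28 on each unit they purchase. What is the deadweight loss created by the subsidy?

Pre-subsidy: 830.2 - 3.2P = -301 + 8P gives P* = 101, x* = 507.
With the rebate, buyers effectively pay Pb = Ps − 28, where Ps is the price sellers receive.
Demand in terms of Ps becomes xd = 830.2 − 3.2(Ps − 28) = 919.8 - 3.2Ps. Setting this equal to supply: 919.8 - 3.2Ps = -301 + 8Ps, so Ps = 109.
Buyers pay Pb = 109 − 28 = 81; x' = -301 + 8·109 = 571.
The subsidy expands output by 571 − 507 = 64 past the efficient level; on those units the gap between marginal cost and willingness to pay runs from 0 up to 28.
DWL = ½ × 28 × 64 = 896.

Deadweight loss = €896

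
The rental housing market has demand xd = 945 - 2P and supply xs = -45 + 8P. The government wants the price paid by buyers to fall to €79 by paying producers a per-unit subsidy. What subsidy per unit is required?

Required subsidy s = €25 per unit

At a buyer price of 79, quantity demanded is 945 − 2·79 = 787.
Sellers supply 787 only when they receive Ps with -45 + 8·Ps = 787, i.e. Ps = 104.
s = Ps − Pb = 104 − 79 = 25.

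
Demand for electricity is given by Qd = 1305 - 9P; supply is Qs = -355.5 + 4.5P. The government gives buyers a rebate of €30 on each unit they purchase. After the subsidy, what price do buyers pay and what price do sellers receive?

Pre-subsidy: 1305 - 9P = -355.5 + 4.5P gives P* = 123, Q* = 198.
With the rebate, buyers effectively pay Pb = Ps − 30, where Ps is the price sellers receive.
Demand in terms of Ps becomes Qd = 1305 − 9(Ps − 30) = 1575 - 9Ps. Setting this equal to supply: 1575 - 9Ps = -355.5 + 4.5Ps, so Ps = 143.
Buyers pay Pb = 143 − 30 = 113; Q' = -355.5 + 4.5·143 = 288.

Buyers pay €113; sellers receive €143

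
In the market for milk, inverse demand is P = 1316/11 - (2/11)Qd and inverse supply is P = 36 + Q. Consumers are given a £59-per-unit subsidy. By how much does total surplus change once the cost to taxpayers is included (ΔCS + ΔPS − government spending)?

Net change in total surplus = -38291/26

Pre-subsidy: 1316/11 - (2/11)Q = 36 + Q gives Q* = 920/13 and P* = 1388/13.
With the rebate, buyers effectively pay Pb = Ps − 59, where Ps is the price sellers receive.
On the curves, Pb = 1316/11 - (2/11)Q and Ps = 36 + Q; the wedge Ps − Pb = 59 gives 36 + Q − (1316/11 - (2/11)Q) = 59, so Q' = 1569/13.
Then Pb = 1316/11 − (2/11)·(1569/13) = 1270/13 and Ps = 36 + 1·(1569/13) = 2037/13.
ΔCS = ½(920/13 + 1569/13)(1388/13 − 1270/13) = 146851/169; ΔPS = ½(920/13 + 1569/13)(2037/13 − 1388/13) = 1615361/338.
Government spending = 59 × 1569/13 = 92571/13.
Net change = 146851/169 + 1615361/338 − 92571/13 = -38291/26. The loss equals the DWL triangle ½·59·649/13.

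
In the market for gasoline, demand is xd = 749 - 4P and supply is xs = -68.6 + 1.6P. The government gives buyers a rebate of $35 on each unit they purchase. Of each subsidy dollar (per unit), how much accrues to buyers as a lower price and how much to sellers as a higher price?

Pre-subsidy: 749 - 4P = -68.6 + 1.6P gives P* = 146, x* = 165.
With the rebate, buyers effectively pay Pb = Ps − 35, where Ps is the price sellers receive.
Demand in terms of Ps becomes xd = 749 − 4(Ps − 35) = 889 - 4Ps. Setting this equal to supply: 889 - 4Ps = -68.6 + 1.6Ps, so Ps = 171.
Buyers pay Pb = 171 − 35 = 136; x' = -68.6 + 1.6·171 = 205.
Buyers' price falls by P* − Pb = 146 − 136 = 10; sellers' price rises by Ps − P* = 171 − 146 = 25.

Buyers gain $10 per unit; sellers gain $25 per unit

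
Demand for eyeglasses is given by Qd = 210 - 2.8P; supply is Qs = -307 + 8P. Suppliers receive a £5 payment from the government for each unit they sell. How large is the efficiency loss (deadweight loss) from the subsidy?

Deadweight loss = 700/27

Pre-subsidy: 210 - 2.8P = -307 + 8P gives P* = 2585/54, Q* = 2051/27.
With the subsidy, sellers receive Ps = Pb + 5 for each unit, where Pb is the price buyers pay.
Supply in terms of Pb becomes Qs = -307 + 8(Pb + 5) = -267 + 8Pb. Setting this equal to demand: 210 - 2.8Pb = -267 + 8Pb, so Pb = 265/6.
Sellers receive Ps = 265/6 + 5 = 295/6; Q' = 210 − 2.8·(265/6) = 259/3.
The subsidy expands output by 259/3 − 2051/27 = 280/27 past the efficient level; on those units the gap between marginal cost and willingness to pay runs from 0 up to 5.
DWL = ½ × 5 × 280/27 = 700/27.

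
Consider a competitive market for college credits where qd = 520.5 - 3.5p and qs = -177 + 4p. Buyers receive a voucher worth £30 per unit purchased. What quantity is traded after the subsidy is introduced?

Pre-subsidy: 520.5 - 3.5p = -177 + 4p gives p* = 93, q* = 195.
With the rebate, buyers effectively pay pb = ps − 30, where ps is the price sellers receive.
Demand in terms of ps becomes qd = 520.5 − 3.5(ps − 30) = 625.5 - 3.5ps. Setting this equal to supply: 625.5 - 3.5ps = -177 + 4ps, so ps = 107.
Buyers pay pb = 107 − 30 = 77; q' = -177 + 4·107 = 251.

q' = 251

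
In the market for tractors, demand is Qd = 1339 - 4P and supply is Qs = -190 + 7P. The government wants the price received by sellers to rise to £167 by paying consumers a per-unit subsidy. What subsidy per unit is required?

Required subsidy s = £77 per unit

At a seller price of 167, quantity supplied is -190 + 7·167 = 979.
Buyers absorb 979 only when they pay Pb with 1339 − 4·Pb = 979, i.e. Pb = 90.
s = Ps − Pb = 167 − 90 = 77.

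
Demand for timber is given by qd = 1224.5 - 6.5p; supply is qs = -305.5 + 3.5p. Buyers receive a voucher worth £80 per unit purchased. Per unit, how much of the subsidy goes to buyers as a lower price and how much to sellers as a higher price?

Buyers gain £28 per unit; sellers gain £52 per unit

Pre-subsidy: 1224.5 - 6.5p = -305.5 + 3.5p gives p* = 153, q* = 230.
With the rebate, buyers effectively pay pb = ps − 80, where ps is the price sellers receive.
Demand in terms of ps becomes qd = 1224.5 − 6.5(ps − 80) = 1744.5 - 6.5ps. Setting this equal to supply: 1744.5 - 6.5ps = -305.5 + 3.5ps, so ps = 205.
Buyers pay pb = 205 − 80 = 125; q' = -305.5 + 3.5·205 = 412.
Buyers' price falls by p* − pb = 153 − 125 = 28; sellers' price rises by ps − p* = 205 − 153 = 52.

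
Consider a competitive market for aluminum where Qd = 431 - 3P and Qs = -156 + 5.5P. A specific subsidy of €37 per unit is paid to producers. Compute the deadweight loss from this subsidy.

Deadweight loss = 45177/34

Pre-subsidy: 431 - 3P = -156 + 5.5P gives P* = 1174/17, Q* = 3805/17.
With the subsidy, sellers receive Ps = Pb + 37 for each unit, where Pb is the price buyers pay.
Supply in terms of Pb becomes Qs = -156 + 5.5(Pb + 37) = 47.5 + 5.5Pb. Setting this equal to demand: 431 - 3Pb = 47.5 + 5.5Pb, so Pb = 767/17.
Sellers receive Ps = 767/17 + 37 = 1396/17; Q' = 431 − 3·(767/17) = 5026/17.
The subsidy expands output by 5026/17 − 3805/17 = 1221/17 past the efficient level; on those units the gap between marginal cost and willingness to pay runs from 0 up to 37.
DWL = ½ × 37 × 1221/17 = 45177/34.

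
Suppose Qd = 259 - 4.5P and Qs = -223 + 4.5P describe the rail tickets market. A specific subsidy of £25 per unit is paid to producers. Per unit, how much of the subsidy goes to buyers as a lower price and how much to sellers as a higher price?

Buyers gain £12.5 per unit; sellers gain £12.5 per unit

Pre-subsidy: 259 - 4.5P = -223 + 4.5P gives P* = 482/9, Q* = 18.
With the subsidy, sellers receive Ps = Pb + 25 for each unit, where Pb is the price buyers pay.
Supply in terms of Pb becomes Qs = -223 + 4.5(Pb + 25) = -110.5 + 4.5Pb. Setting this equal to demand: 259 - 4.5Pb = -110.5 + 4.5Pb, so Pb = 739/18.
Sellers receive Ps = 739/18 + 25 = 1189/18; Q' = 259 − 4.5·(739/18) = 74.25.
Buyers' price falls by P* − Pb = 482/9 − 739/18 = 12.5; sellers' price rises by Ps − P* = 1189/18 − 482/9 = 12.5.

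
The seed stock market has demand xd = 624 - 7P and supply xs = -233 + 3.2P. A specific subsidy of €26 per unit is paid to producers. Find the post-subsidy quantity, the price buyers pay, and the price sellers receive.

Pre-subsidy: 624 - 7P = -233 + 3.2P gives P* = 4285/51, x* = 1829/51.
With the subsidy, sellers receive Ps = Pb + 26 for each unit, where Pb is the price buyers pay.
Supply in terms of Pb becomes xs = -233 + 3.2(Pb + 26) = -149.8 + 3.2Pb. Setting this equal to demand: 624 - 7Pb = -149.8 + 3.2Pb, so Pb = 3869/51.
Sellers receive Ps = 3869/51 + 26 = 5195/51; x' = 624 − 7·(3869/51) = 4741/51.

x' = 4741/51; buyers pay 3869/51; sellers receive 5195/51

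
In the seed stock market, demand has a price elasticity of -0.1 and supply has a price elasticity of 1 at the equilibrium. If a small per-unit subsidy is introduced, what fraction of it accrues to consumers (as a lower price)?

For a small subsidy around the equilibrium, the benefit split depends on the relative slopes, which at a point are proportional to the elasticities.
Buyer share = εs/(εs + |εd|) = 1/(1 + 0.1) = 10/11; seller share = |εd|/(εs + |εd|) = 1/11.

Consumer share = 10/11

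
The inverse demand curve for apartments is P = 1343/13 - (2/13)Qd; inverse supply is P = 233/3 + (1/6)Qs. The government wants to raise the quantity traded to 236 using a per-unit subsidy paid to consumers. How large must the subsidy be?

Required subsidy s = 50 per unit

At Q = 236, from the demand curve buyers pay Pb = 1343/13 − (2/13)·236 = 67; from the supply curve sellers need Ps = 233/3 + (1/6)·236 = 117.
The subsidy must fill the gap: s = Ps − Pb = 117 − 67 = 50.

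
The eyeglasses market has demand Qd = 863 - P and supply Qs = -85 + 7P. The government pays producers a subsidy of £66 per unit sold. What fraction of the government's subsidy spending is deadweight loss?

DWL / government spending = 231/6418

Pre-subsidy: 863 - P = -85 + 7P gives P* = 118.5, Q* = 744.5.
With the subsidy, sellers receive Ps = Pb + 66 for each unit, where Pb is the price buyers pay.
Supply in terms of Pb becomes Qs = -85 + 7(Pb + 66) = 377 + 7Pb. Setting this equal to demand: 863 - Pb = 377 + 7Pb, so Pb = 60.75.
Sellers receive Ps = 60.75 + 66 = 126.75; Q' = 863 − 1·60.75 = 802.25.
ΔCS = ½(744.5 + 802.25)(118.5 − 60.75) = 44662.40625; ΔPS = ½(744.5 + 802.25)(126.75 − 118.5) = 6380.34375.
Government spending = 66 × 802.25 = 52948.5.
DWL = ½ × 66 × (802.25 − 744.5) = 1905.75; fraction = 1905.75 / 52948.5 = 231/6418.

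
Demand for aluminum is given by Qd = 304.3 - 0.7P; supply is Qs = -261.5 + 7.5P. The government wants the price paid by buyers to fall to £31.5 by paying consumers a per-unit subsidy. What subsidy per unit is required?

At a buyer price of 31.5, quantity demanded is 304.3 − 0.7·31.5 = 282.25.
Sellers supply 282.25 only when they receive Ps with -261.5 + 7.5·Ps = 282.25, i.e. Ps = 72.5.
s = Ps − Pb = 72.5 − 31.5 = 41.

Required subsidy s = £41 per unit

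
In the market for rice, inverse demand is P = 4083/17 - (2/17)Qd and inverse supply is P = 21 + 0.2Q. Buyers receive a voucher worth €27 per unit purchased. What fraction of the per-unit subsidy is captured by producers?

Producer share = 17/27

Pre-subsidy: 4083/17 - (2/17)Q = 21 + 0.2Q gives Q* = 690 and P* = 159.
With the rebate, buyers effectively pay Pb = Ps − 27, where Ps is the price sellers receive.
On the curves, Pb = 4083/17 - (2/17)Q and Ps = 21 + 0.2Q; the wedge Ps − Pb = 27 gives 21 + 0.2Q − (4083/17 - (2/17)Q) = 27, so Q' = 775.
Then Pb = 4083/17 − (2/17)·775 = 149 and Ps = 21 + 0.2·775 = 176.
Buyers' price falls by P* − Pb = 159 − 149 = 10; sellers' price rises by Ps − P* = 176 − 159 = 17.
So producers capture 17/27 = 17/27 of each unit of subsidy.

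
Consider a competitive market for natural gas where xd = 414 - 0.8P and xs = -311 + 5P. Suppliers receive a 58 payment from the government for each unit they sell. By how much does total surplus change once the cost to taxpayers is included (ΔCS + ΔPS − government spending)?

Net change in total surplus = -1160

Pre-subsidy: 414 - 0.8P = -311 + 5P gives P* = 125, x* = 314.
With the subsidy, sellers receive Ps = Pb + 58 for each unit, where Pb is the price buyers pay.
Supply in terms of Pb becomes xs = -311 + 5(Pb + 58) = -21 + 5Pb. Setting this equal to demand: 414 - 0.8Pb = -21 + 5Pb, so Pb = 75.
Sellers receive Ps = 75 + 58 = 133; x' = 414 − 0.8·75 = 354.
ΔCS = ½(314 + 354)(125 − 75) = 16700; ΔPS = ½(314 + 354)(133 − 125) = 2672.
Government spending = 58 × 354 = 20532.
Net change = 16700 + 2672 − 20532 = -1160. The loss equals the DWL triangle ½·58·40.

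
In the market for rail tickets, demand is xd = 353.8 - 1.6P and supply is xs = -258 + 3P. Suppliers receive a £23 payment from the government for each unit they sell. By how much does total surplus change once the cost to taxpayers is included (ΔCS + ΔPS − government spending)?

Pre-subsidy: 353.8 - 1.6P = -258 + 3P gives P* = 133, x* = 141.
With the subsidy, sellers receive Ps = Pb + 23 for each unit, where Pb is the price buyers pay.
Supply in terms of Pb becomes xs = -258 + 3(Pb + 23) = -189 + 3Pb. Setting this equal to demand: 353.8 - 1.6Pb = -189 + 3Pb, so Pb = 118.
Sellers receive Ps = 118 + 23 = 141; x' = 353.8 − 1.6·118 = 165.
ΔCS = ½(141 + 165)(133 − 118) = 2295; ΔPS = ½(141 + 165)(141 − 133) = 1224.
Government spending = 23 × 165 = 3795.
Net change = 2295 + 1224 − 3795 = -276. The loss equals the DWL triangle ½·23·24.

Net change in total surplus = -£276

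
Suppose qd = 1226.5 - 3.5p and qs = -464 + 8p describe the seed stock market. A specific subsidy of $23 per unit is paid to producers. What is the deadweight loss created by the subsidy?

Deadweight loss = $644

Pre-subsidy: 1226.5 - 3.5p = -464 + 8p gives p* = 147, q* = 712.
With the subsidy, sellers receive ps = pb + 23 for each unit, where pb is the price buyers pay.
Supply in terms of pb becomes qs = -464 + 8(pb + 23) = -280 + 8pb. Setting this equal to demand: 1226.5 - 3.5pb = -280 + 8pb, so pb = 131.
Sellers receive ps = 131 + 23 = 154; q' = 1226.5 − 3.5·131 = 768.
The subsidy expands output by 768 − 712 = 56 past the efficient level; on those units the gap between marginal cost and willingness to pay runs from 0 up to 23.
DWL = ½ × 23 × 56 = 644.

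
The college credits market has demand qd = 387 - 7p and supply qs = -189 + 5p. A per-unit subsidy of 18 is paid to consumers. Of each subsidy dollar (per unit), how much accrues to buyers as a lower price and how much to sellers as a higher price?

Pre-subsidy: 387 - 7p = -189 + 5p gives p* = 48, q* = 51.
With the rebate, buyers effectively pay pb = ps − 18, where ps is the price sellers receive.
Demand in terms of ps becomes qd = 387 − 7(ps − 18) = 513 - 7ps. Setting this equal to supply: 513 - 7ps = -189 + 5ps, so ps = 58.5.
Buyers pay pb = 58.5 − 18 = 40.5; q' = -189 + 5·58.5 = 103.5.
Buyers' price falls by p* − pb = 48 − 40.5 = 7.5; sellers' price rises by ps − p* = 58.5 − 48 = 10.5.

Buyers gain 7.5 per unit; sellers gain 10.5 per unit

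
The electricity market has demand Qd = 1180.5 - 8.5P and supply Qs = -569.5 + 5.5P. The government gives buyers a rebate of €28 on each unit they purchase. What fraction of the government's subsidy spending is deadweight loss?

Pre-subsidy: 1180.5 - 8.5P = -569.5 + 5.5P gives P* = 125, Q* = 118.
With the rebate, buyers effectively pay Pb = Ps − 28, where Ps is the price sellers receive.
Demand in terms of Ps becomes Qd = 1180.5 − 8.5(Ps − 28) = 1418.5 - 8.5Ps. Setting this equal to supply: 1418.5 - 8.5Ps = -569.5 + 5.5Ps, so Ps = 142.
Buyers pay Pb = 142 − 28 = 114; Q' = -569.5 + 5.5·142 = 211.5.
ΔCS = ½(118 + 211.5)(125 − 114) = 1812.25; ΔPS = ½(118 + 211.5)(142 − 125) = 2800.75.
Government spending = 28 × 211.5 = 5922.
DWL = ½ × 28 × (211.5 − 118) = 1309; fraction = 1309 / 5922 = 187/846.

DWL / government spending = 187/846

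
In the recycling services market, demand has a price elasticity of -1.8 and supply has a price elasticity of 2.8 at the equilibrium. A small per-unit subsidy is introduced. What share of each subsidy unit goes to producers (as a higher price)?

Producer share = 9/23

For a small subsidy around the equilibrium, the benefit split depends on the relative slopes, which at a point are proportional to the elasticities.
Buyer share = εs/(εs + |εd|) = 2.8/(2.8 + 1.8) = 14/23; seller share = |εd|/(εs + |εd|) = 9/23.
So producers capture 9/23 of the subsidy.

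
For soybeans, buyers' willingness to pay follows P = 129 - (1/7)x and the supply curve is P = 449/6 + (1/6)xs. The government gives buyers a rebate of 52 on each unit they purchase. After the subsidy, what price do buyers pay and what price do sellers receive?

Buyers pay 80; sellers receive 132

Pre-subsidy: 129 - (1/7)x = 449/6 + (1/6)x gives x* = 175 and P* = 104.
With the rebate, buyers effectively pay Pb = Ps − 52, where Ps is the price sellers receive.
On the curves, Pb = 129 - (1/7)x and Ps = 449/6 + (1/6)x; the wedge Ps − Pb = 52 gives 449/6 + (1/6)x − (129 - (1/7)x) = 52, so x' = 343.
Then Pb = 129 − (1/7)·343 = 80 and Ps = 449/6 + (1/6)·343 = 132.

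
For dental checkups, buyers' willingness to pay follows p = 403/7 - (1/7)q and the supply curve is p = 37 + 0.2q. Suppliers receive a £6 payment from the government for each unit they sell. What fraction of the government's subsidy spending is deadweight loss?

DWL / government spending = 7/62

Pre-subsidy: 403/7 - (1/7)q = 37 + 0.2q gives q* = 60 and p* = 49.
With the subsidy, sellers receive ps = pb + 6 for each unit, where pb is the price buyers pay.
On the curves, pb = 403/7 - (1/7)q and ps = 37 + 0.2q; the wedge ps − pb = 6 gives 37 + 0.2q − (403/7 - (1/7)q) = 6, so q' = 77.5.
Then pb = 403/7 − (1/7)·77.5 = 46.5 and ps = 37 + 0.2·77.5 = 52.5.
ΔCS = ½(60 + 77.5)(49 − 46.5) = 171.875; ΔPS = ½(60 + 77.5)(52.5 − 49) = 240.625.
Government spending = 6 × 77.5 = 465.
DWL = ½ × 6 × (77.5 − 60) = 52.5; fraction = 52.5 / 465 = 7/62.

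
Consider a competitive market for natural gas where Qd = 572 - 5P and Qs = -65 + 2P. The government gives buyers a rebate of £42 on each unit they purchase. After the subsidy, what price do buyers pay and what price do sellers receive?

Buyers pay £79; sellers receive £121

Pre-subsidy: 572 - 5P = -65 + 2P gives P* = 91, Q* = 117.
With the rebate, buyers effectively pay Pb = Ps − 42, where Ps is the price sellers receive.
Demand in terms of Ps becomes Qd = 572 − 5(Ps − 42) = 782 - 5Ps. Setting this equal to supply: 782 - 5Ps = -65 + 2Ps, so Ps = 121.
Buyers pay Pb = 121 − 42 = 79; Q' = -65 + 2·121 = 177.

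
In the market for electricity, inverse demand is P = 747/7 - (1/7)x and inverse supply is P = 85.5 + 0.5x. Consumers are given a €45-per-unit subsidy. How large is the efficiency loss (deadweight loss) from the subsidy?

Pre-subsidy: 747/7 - (1/7)x = 85.5 + 0.5x gives x* = 33 and P* = 102.
With the rebate, buyers effectively pay Pb = Ps − 45, where Ps is the price sellers receive.
On the curves, Pb = 747/7 - (1/7)x and Ps = 85.5 + 0.5x; the wedge Ps − Pb = 45 gives 85.5 + 0.5x − (747/7 - (1/7)x) = 45, so x' = 103.
Then Pb = 747/7 − (1/7)·103 = 92 and Ps = 85.5 + 0.5·103 = 137.
The subsidy expands output by 103 − 33 = 70 past the efficient level; on those units the gap between marginal cost and willingness to pay runs from 0 up to 45.
DWL = ½ × 45 × 70 = 1575.

Deadweight loss = €1575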